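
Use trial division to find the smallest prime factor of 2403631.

2403631 is odd.
Digit sum 19, not divisible by 3.
Ends in 1: not divisible by 5.
7: 2403631 = 7·343375 + 6
11: 2403631 = 11·218511 + 10
13: 2403631 = 13·184894 + 9
17: 2403631 = 17·141390 + 1
19: 2403631 = 19·126506 + 17
23: 2403631 = 23·104505 + 16
29: 2403631 = 29·82883 + 24
31: 2403631 = 31·77536 + 15
37: 2403631 = 37·64963

37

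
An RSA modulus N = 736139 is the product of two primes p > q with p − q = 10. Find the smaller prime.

Since p = q + 10, we have 736139 = q(q + 10), so q² + 10q − 736139 = 0.
Discriminant: 10² + 4·736139 = 100 + 2944556 = 2944656; √2944656 = 1716.
q = (−10 + 1716)/2 = 853, and p = q + 10 = 863.
Check: 853 · 863 = 736139.

853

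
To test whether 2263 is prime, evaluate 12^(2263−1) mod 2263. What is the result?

593

12^1 ≡ 12 (mod 2263)
12^2 ≡ 12^2 = 144 ≡ 144 (mod 2263)
12^4 ≡ 144^2 = 20736 ≡ 369 (mod 2263)
12^8 ≡ 369^2 = 136161 ≡ 381 (mod 2263)
12^16 ≡ 381^2 = 145161 ≡ 329 (mod 2263)
12^32 ≡ 329^2 = 108241 ≡ 1880 (mod 2263)
12^64 ≡ 1880^2 = 3534400 ≡ 1857 (mod 2263)
12^128 ≡ 1857^2 = 3448449 ≡ 1900 (mod 2263)
12^256 ≡ 1900^2 = 3610000 ≡ 515 (mod 2263)
12^512 ≡ 515^2 = 265225 ≡ 454 (mod 2263)
12^1024 ≡ 454^2 = 206116 ≡ 183 (mod 2263)
12^2048 ≡ 183^2 = 33489 ≡ 1807 (mod 2263)
2262 = 2048 + 128 + 64 + 16 + 4 + 2 in binary powers of 2.
So 12^2262 ≡ 1807 · 1900 · 1857 · 329 · 369 · 144 ≡ 593 (mod 2263).
Since 593 ≠ 1, base 12 is a Fermat witness: 2263 is composite.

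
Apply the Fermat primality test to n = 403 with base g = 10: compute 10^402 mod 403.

10^1 ≡ 10 (mod 403)
10^2 ≡ 10^2 = 100 ≡ 100 (mod 403)
10^4 ≡ 100^2 = 10000 ≡ 328 (mod 403)
10^8 ≡ 328^2 = 107584 ≡ 386 (mod 403)
10^16 ≡ 386^2 = 148996 ≡ 289 (mod 403)
10^32 ≡ 289^2 = 83521 ≡ 100 (mod 403)
10^64 ≡ 100^2 = 10000 ≡ 328 (mod 403)
10^128 ≡ 328^2 = 107584 ≡ 386 (mod 403)
10^256 ≡ 386^2 = 148996 ≡ 289 (mod 403)
402 = 256 + 128 + 16 + 2 in binary powers of 2.
So 10^402 ≡ 289 · 386 · 289 · 100 ≡ 66 (mod 403).
Since 66 ≠ 1, base 10 is a Fermat witness: 403 is composite.

66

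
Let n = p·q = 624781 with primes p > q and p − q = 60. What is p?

821

Since p = q + 60, we have 624781 = q(q + 60), so q² + 60q − 624781 = 0.
Discriminant: 60² + 4·624781 = 3600 + 2499124 = 2502724; √2502724 = 1582.
q = (−60 + 1582)/2 = 761, and p = q + 60 = 821.
Check: 761 · 821 = 624781.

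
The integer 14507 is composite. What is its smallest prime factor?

14507 is odd.
Digit sum 17, not divisible by 3.
Ends in 7: not divisible by 5.
7: 14507 = 7·2072 + 3
11: 14507 = 11·1318 + 9
13: 14507 = 13·1115 + 12
17: 14507 = 17·853 + 6
19: 14507 = 19·763 + 10
23: 14507 = 23·630 + 17
29: 14507 = 29·500 + 7
31: 14507 = 31·467 + 30
37: 14507 = 37·392 + 3
41: 14507 = 41·353 + 34
43: 14507 = 43·337 + 16
47: 14507 = 47·308 + 31
53: 14507 = 53·273 + 38
59: 14507 = 59·245 + 52
61: 14507 = 61·237 + 50
67: 14507 = 67·216 + 35
71: 14507 = 71·204 + 23
73: 14507 = 73·198 + 53
79: 14507 = 79·183 + 50
83: 14507 = 83·174 + 65
89: 14507 = 89·163

89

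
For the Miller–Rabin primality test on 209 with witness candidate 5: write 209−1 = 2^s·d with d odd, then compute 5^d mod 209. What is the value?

169

209 − 1 = 208 = 2^4 · 13, so d = 13.
5^1 ≡ 5 (mod 209)
5^2 ≡ 5^2 = 25 ≡ 25 (mod 209)
5^4 ≡ 25^2 = 625 ≡ 207 (mod 209)
5^8 ≡ 207^2 = 42849 ≡ 4 (mod 209)
13 = 8 + 4 + 1 in binary powers of 2.
So 5^13 ≡ 4 · 207 · 5 ≡ 169 (mod 209).
Squaring chain: 169 → 137 → 168 → 9; never reaches −1, so base 5 is a Miller–Rabin witness that 209 is composite.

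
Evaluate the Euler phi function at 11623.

Factor: 11623 = 59 · 197.
φ(11623) = (59−1) · (197−1) = 58 · 196 = 11368.

11368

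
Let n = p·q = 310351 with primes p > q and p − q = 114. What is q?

503

Since p = q + 114, we have 310351 = q(q + 114), so q² + 114q − 310351 = 0.
Discriminant: 114² + 4·310351 = 12996 + 1241404 = 1254400; √1254400 = 1120.
q = (−114 + 1120)/2 = 503, and p = q + 114 = 617.
Check: 503 · 617 = 310351.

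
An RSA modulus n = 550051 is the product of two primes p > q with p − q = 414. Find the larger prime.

977

Since p = q + 414, we have 550051 = q(q + 414), so q² + 414q − 550051 = 0.
Discriminant: 414² + 4·550051 = 171396 + 2200204 = 2371600; √2371600 = 1540.
q = (−414 + 1540)/2 = 563, and p = q + 414 = 977.
Check: 563 · 977 = 550051.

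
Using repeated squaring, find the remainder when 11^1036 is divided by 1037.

11^1 ≡ 11 (mod 1037)
11^2 ≡ 11^2 = 121 ≡ 121 (mod 1037)
11^4 ≡ 121^2 = 14641 ≡ 123 (mod 1037)
11^8 ≡ 123^2 = 15129 ≡ 611 (mod 1037)
11^16 ≡ 611^2 = 373321 ≡ 1 (mod 1037)
11^32 ≡ 1^2 = 1 ≡ 1 (mod 1037)
11^64 ≡ 1^2 = 1 ≡ 1 (mod 1037)
11^128 ≡ 1^2 = 1 ≡ 1 (mod 1037)
11^256 ≡ 1^2 = 1 ≡ 1 (mod 1037)
11^512 ≡ 1^2 = 1 ≡ 1 (mod 1037)
11^1024 ≡ 1^2 = 1 ≡ 1 (mod 1037)
1036 = 1024 + 8 + 4 in binary powers of 2.
So 11^1036 ≡ 1 · 611 · 123 ≡ 489 (mod 1037).
Since 489 ≠ 1, base 11 is a Fermat witness: 1037 is composite.

489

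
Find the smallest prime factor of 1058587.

29

1058587 is odd.
Digit sum 34, not divisible by 3.
Ends in 7: not divisible by 5.
7: 1058587 = 7·151226 + 5
11: 1058587 = 11·96235 + 2
13: 1058587 = 13·81429 + 10
17: 1058587 = 17·62269 + 14
19: 1058587 = 19·55715 + 2
23: 1058587 = 23·46025 + 12
29: 1058587 = 29·36503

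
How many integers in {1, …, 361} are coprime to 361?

Factor: 361 = 19^2.
φ(361) = 19^1·(19−1) = 342.

342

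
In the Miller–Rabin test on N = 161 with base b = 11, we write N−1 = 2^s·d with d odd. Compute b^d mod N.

51

161 − 1 = 160 = 2^5 · 5, so d = 5.
11^1 ≡ 11 (mod 161)
11^2 ≡ 11^2 = 121 ≡ 121 (mod 161)
11^4 ≡ 121^2 = 14641 ≡ 151 (mod 161)
5 = 4 + 1 in binary powers of 2.
So 11^5 ≡ 151 · 11 ≡ 51 (mod 161).
Squaring chain: 51 → 25 → 142 → 39 → 72; never reaches −1, so base 11 is a Miller–Rabin witness that 161 is composite.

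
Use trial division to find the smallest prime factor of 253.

253 is odd.
Digit sum 10, not divisible by 3.
Ends in 3: not divisible by 5.
7: 253 = 7·36 + 1
11: 253 = 11·23

11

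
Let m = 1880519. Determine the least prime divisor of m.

1880519 is odd.
Digit sum 32, not divisible by 3.
Ends in 9: not divisible by 5.
7: 1880519 = 7·268645 + 4
11: 1880519 = 11·170956 + 3
13: 1880519 = 13·144655 + 4
17: 1880519 = 17·110618 + 13
19: 1880519 = 19·98974 + 13
23: 1880519 = 23·81761 + 16
29: 1880519 = 29·64845 + 14
31: 1880519 = 31·60661 + 28
37: 1880519 = 37·50824 + 31
41: 1880519 = 41·45866 + 13
43: 1880519 = 43·43733

43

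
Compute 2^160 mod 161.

2^1 ≡ 2 (mod 161)
2^2 ≡ 2^2 = 4 ≡ 4 (mod 161)
2^4 ≡ 4^2 = 16 ≡ 16 (mod 161)
2^8 ≡ 16^2 = 256 ≡ 95 (mod 161)
2^16 ≡ 95^2 = 9025 ≡ 9 (mod 161)
2^32 ≡ 9^2 = 81 ≡ 81 (mod 161)
2^64 ≡ 81^2 = 6561 ≡ 121 (mod 161)
2^128 ≡ 121^2 = 14641 ≡ 151 (mod 161)
160 = 128 + 32 in binary powers of 2.
So 2^160 ≡ 151 · 81 ≡ 156 (mod 161).
Since 156 ≠ 1, base 2 is a Fermat witness: 161 is composite.

156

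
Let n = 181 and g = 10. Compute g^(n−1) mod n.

10^1 ≡ 10 (mod 181)
10^2 ≡ 10^2 = 100 ≡ 100 (mod 181)
10^4 ≡ 100^2 = 10000 ≡ 45 (mod 181)
10^8 ≡ 45^2 = 2025 ≡ 34 (mod 181)
10^16 ≡ 34^2 = 1156 ≡ 70 (mod 181)
10^32 ≡ 70^2 = 4900 ≡ 13 (mod 181)
10^64 ≡ 13^2 = 169 ≡ 169 (mod 181)
10^128 ≡ 169^2 = 28561 ≡ 144 (mod 181)
180 = 128 + 32 + 16 + 4 in binary powers of 2.
So 10^180 ≡ 144 · 13 · 70 · 45 ≡ 1 (mod 181).
Since the result is 1, base 10 gives no evidence that 181 is composite.

1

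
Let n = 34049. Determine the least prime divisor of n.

34049 is odd.
Digit sum 20, not divisible by 3.
Ends in 9: not divisible by 5.
7: 34049 = 7·4864 + 1
11: 34049 = 11·3095 + 4
13: 34049 = 13·2619 + 2
17: 34049 = 17·2002 + 15
19: 34049 = 19·1792 + 1
23: 34049 = 23·1480 + 9
29: 34049 = 29·1174 + 3
31: 34049 = 31·1098 + 11
37: 34049 = 37·920 + 9
41: 34049 = 41·830 + 19
43: 34049 = 43·791 + 36
47: 34049 = 47·724 + 21
53: 34049 = 53·642 + 23
59: 34049 = 59·577 + 6
61: 34049 = 61·558 + 11
67: 34049 = 67·508 + 13
71: 34049 = 71·479 + 40
73: 34049 = 73·466 + 31
79: 34049 = 79·431

79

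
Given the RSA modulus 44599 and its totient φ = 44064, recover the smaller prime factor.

103

φ(n) = (p−1)(q−1) = n − (p+q) + 1, so p + q = 44599 − 44064 + 1 = 536.
p and q are the roots of t² − 536t + 44599 = 0.
Discriminant: 536² − 4·44599 = 287296 − 178396 = 108900; √108900 = 330.
q = (536 − 330)/2 = 103, p = (536 + 330)/2 = 433.
Check: 103 · 433 = 44599.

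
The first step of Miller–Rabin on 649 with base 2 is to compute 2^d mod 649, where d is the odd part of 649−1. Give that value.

649 − 1 = 648 = 2^3 · 81, so d = 81.
2^1 ≡ 2 (mod 649)
2^2 ≡ 2^2 = 4 ≡ 4 (mod 649)
2^4 ≡ 4^2 = 16 ≡ 16 (mod 649)
2^8 ≡ 16^2 = 256 ≡ 256 (mod 649)
2^16 ≡ 256^2 = 65536 ≡ 636 (mod 649)
2^32 ≡ 636^2 = 404496 ≡ 169 (mod 649)
2^64 ≡ 169^2 = 28561 ≡ 5 (mod 649)
81 = 64 + 16 + 1 in binary powers of 2.
So 2^81 ≡ 5 · 636 · 2 ≡ 519 (mod 649).
Squaring chain: 519 → 26 → 27; never reaches −1, so base 2 is a Miller–Rabin witness that 649 is composite.

519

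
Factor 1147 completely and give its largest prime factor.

1147 = 31 · 37
37 is prime.
So 1147 = 31 · 37; the largest prime factor is 37.

37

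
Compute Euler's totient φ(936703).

906360

Factor: 936703 = 71 · 79 · 167.
φ(936703) = (71−1) · (79−1) · (167−1) = 70 · 78 · 166 = 906360.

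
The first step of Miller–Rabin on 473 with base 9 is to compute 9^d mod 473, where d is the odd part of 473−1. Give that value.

473 − 1 = 472 = 2^3 · 59, so d = 59.
9^1 ≡ 9 (mod 473)
9^2 ≡ 9^2 = 81 ≡ 81 (mod 473)
9^4 ≡ 81^2 = 6561 ≡ 412 (mod 473)
9^8 ≡ 412^2 = 169744 ≡ 410 (mod 473)
9^16 ≡ 410^2 = 168100 ≡ 185 (mod 473)
9^32 ≡ 185^2 = 34225 ≡ 169 (mod 473)
59 = 32 + 16 + 8 + 2 + 1 in binary powers of 2.
So 9^59 ≡ 169 · 185 · 410 · 81 · 9 ≡ 203 (mod 473).
Squaring chain: 203 → 58 → 53; never reaches −1, so base 9 is a Miller–Rabin witness that 473 is composite.

203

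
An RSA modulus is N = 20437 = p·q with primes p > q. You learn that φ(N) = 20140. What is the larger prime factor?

φ(n) = (p−1)(q−1) = n − (p+q) + 1, so p + q = 20437 − 20140 + 1 = 298.
p and q are the roots of t² − 298t + 20437 = 0.
Discriminant: 298² − 4·20437 = 88804 − 81748 = 7056; √7056 = 84.
q = (298 − 84)/2 = 107, p = (298 + 84)/2 = 191.
Check: 107 · 191 = 20437.

191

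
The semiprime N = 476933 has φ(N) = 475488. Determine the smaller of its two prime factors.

509

φ(n) = (p−1)(q−1) = n − (p+q) + 1, so p + q = 476933 − 475488 + 1 = 1446.
p and q are the roots of t² − 1446t + 476933 = 0.
Discriminant: 1446² − 4·476933 = 2090916 − 1907732 = 183184; √183184 = 428.
q = (1446 − 428)/2 = 509, p = (1446 + 428)/2 = 937.
Check: 509 · 937 = 476933.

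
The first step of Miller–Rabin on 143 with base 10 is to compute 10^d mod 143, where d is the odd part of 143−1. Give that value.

143 − 1 = 142 = 2^1 · 71, so d = 71.
10^1 ≡ 10 (mod 143)
10^2 ≡ 10^2 = 100 ≡ 100 (mod 143)
10^4 ≡ 100^2 = 10000 ≡ 133 (mod 143)
10^8 ≡ 133^2 = 17689 ≡ 100 (mod 143)
10^16 ≡ 100^2 = 10000 ≡ 133 (mod 143)
10^32 ≡ 133^2 = 17689 ≡ 100 (mod 143)
10^64 ≡ 100^2 = 10000 ≡ 133 (mod 143)
71 = 64 + 4 + 2 + 1 in binary powers of 2.
So 10^71 ≡ 133 · 133 · 100 · 10 ≡ 43 (mod 143).
Squaring chain: 43; never reaches −1, so base 10 is a Miller–Rabin witness that 143 is composite.

43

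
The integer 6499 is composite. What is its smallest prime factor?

67

6499 is odd.
Digit sum 28, not divisible by 3.
Ends in 9: not divisible by 5.
7: 6499 = 7·928 + 3
11: 6499 = 11·590 + 9
13: 6499 = 13·499 + 12
17: 6499 = 17·382 + 5
19: 6499 = 19·342 + 1
23: 6499 = 23·282 + 13
29: 6499 = 29·224 + 3
31: 6499 = 31·209 + 20
37: 6499 = 37·175 + 24
41: 6499 = 41·158 + 21
43: 6499 = 43·151 + 6
47: 6499 = 47·138 + 13
53: 6499 = 53·122 + 33
59: 6499 = 59·110 + 9
61: 6499 = 61·106 + 33
67: 6499 = 67·97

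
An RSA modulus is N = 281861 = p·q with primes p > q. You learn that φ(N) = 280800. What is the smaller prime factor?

φ(n) = (p−1)(q−1) = n − (p+q) + 1, so p + q = 281861 − 280800 + 1 = 1062.
p and q are the roots of t² − 1062t + 281861 = 0.
Discriminant: 1062² − 4·281861 = 1127844 − 1127444 = 400; √400 = 20.
q = (1062 − 20)/2 = 521, p = (1062 + 20)/2 = 541.
Check: 521 · 541 = 281861.

521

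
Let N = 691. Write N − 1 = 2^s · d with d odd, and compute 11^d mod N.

690

691 − 1 = 690 = 2^1 · 345, so d = 345.
11^1 ≡ 11 (mod 691)
11^2 ≡ 11^2 = 121 ≡ 121 (mod 691)
11^4 ≡ 121^2 = 14641 ≡ 130 (mod 691)
11^8 ≡ 130^2 = 16900 ≡ 316 (mod 691)
11^16 ≡ 316^2 = 99856 ≡ 352 (mod 691)
11^32 ≡ 352^2 = 123904 ≡ 215 (mod 691)
11^64 ≡ 215^2 = 46225 ≡ 619 (mod 691)
11^128 ≡ 619^2 = 383161 ≡ 347 (mod 691)
11^256 ≡ 347^2 = 120409 ≡ 175 (mod 691)
345 = 256 + 64 + 16 + 8 + 1 in binary powers of 2.
So 11^345 ≡ 175 · 619 · 352 · 316 · 11 ≡ 690 (mod 691).
Since 11^d ≡ 690 (mod 691), base 11 does not prove 691 composite.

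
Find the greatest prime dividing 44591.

61

44591 = 17 · 2623
2623 = 43 · 61
61 is prime.
So 44591 = 17 · 43 · 61; the largest prime factor is 61.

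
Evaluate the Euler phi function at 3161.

Factor: 3161 = 29 · 109.
φ(3161) = (29−1) · (109−1) = 28 · 108 = 3024.

3024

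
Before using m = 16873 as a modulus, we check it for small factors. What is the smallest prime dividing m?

47

16873 is odd.
Digit sum 25, not divisible by 3.
Ends in 3: not divisible by 5.
7: 16873 = 7·2410 + 3
11: 16873 = 11·1533 + 10
13: 16873 = 13·1297 + 12
17: 16873 = 17·992 + 9
19: 16873 = 19·888 + 1
23: 16873 = 23·733 + 14
29: 16873 = 29·581 + 24
31: 16873 = 31·544 + 9
37: 16873 = 37·456 + 1
41: 16873 = 41·411 + 22
43: 16873 = 43·392 + 17
47: 16873 = 47·359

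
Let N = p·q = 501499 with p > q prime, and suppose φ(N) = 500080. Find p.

761

φ(n) = (p−1)(q−1) = n − (p+q) + 1, so p + q = 501499 − 500080 + 1 = 1420.
p and q are the roots of t² − 1420t + 501499 = 0.
Discriminant: 1420² − 4·501499 = 2016400 − 2005996 = 10404; √10404 = 102.
q = (1420 − 102)/2 = 659, p = (1420 + 102)/2 = 761.
Check: 659 · 761 = 501499.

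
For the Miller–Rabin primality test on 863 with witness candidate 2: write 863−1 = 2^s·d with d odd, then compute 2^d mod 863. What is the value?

1

863 − 1 = 862 = 2^1 · 431, so d = 431.
2^1 ≡ 2 (mod 863)
2^2 ≡ 2^2 = 4 ≡ 4 (mod 863)
2^4 ≡ 4^2 = 16 ≡ 16 (mod 863)
2^8 ≡ 16^2 = 256 ≡ 256 (mod 863)
2^16 ≡ 256^2 = 65536 ≡ 811 (mod 863)
2^32 ≡ 811^2 = 657721 ≡ 115 (mod 863)
2^64 ≡ 115^2 = 13225 ≡ 280 (mod 863)
2^128 ≡ 280^2 = 78400 ≡ 730 (mod 863)
2^256 ≡ 730^2 = 532900 ≡ 429 (mod 863)
431 = 256 + 128 + 32 + 8 + 4 + 2 + 1 in binary powers of 2.
So 2^431 ≡ 429 · 730 · 115 · 256 · 16 · 4 · 2 ≡ 1 (mod 863).
Since 2^d ≡ 1 (mod 863), base 2 does not prove 863 composite.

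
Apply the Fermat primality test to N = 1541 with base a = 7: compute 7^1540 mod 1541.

967

7^1 ≡ 7 (mod 1541)
7^2 ≡ 7^2 = 49 ≡ 49 (mod 1541)
7^4 ≡ 49^2 = 2401 ≡ 860 (mod 1541)
7^8 ≡ 860^2 = 739600 ≡ 1461 (mod 1541)
7^16 ≡ 1461^2 = 2134521 ≡ 236 (mod 1541)
7^32 ≡ 236^2 = 55696 ≡ 220 (mod 1541)
7^64 ≡ 220^2 = 48400 ≡ 629 (mod 1541)
7^128 ≡ 629^2 = 395641 ≡ 1145 (mod 1541)
7^256 ≡ 1145^2 = 1311025 ≡ 1175 (mod 1541)
7^512 ≡ 1175^2 = 1380625 ≡ 1430 (mod 1541)
7^1024 ≡ 1430^2 = 2044900 ≡ 1534 (mod 1541)
1540 = 1024 + 512 + 4 in binary powers of 2.
So 7^1540 ≡ 1534 · 1430 · 860 ≡ 967 (mod 1541).
Since 967 ≠ 1, base 7 is a Fermat witness: 1541 is composite.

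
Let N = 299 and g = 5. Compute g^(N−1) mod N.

64

5^1 ≡ 5 (mod 299)
5^2 ≡ 5^2 = 25 ≡ 25 (mod 299)
5^4 ≡ 25^2 = 625 ≡ 27 (mod 299)
5^8 ≡ 27^2 = 729 ≡ 131 (mod 299)
5^16 ≡ 131^2 = 17161 ≡ 118 (mod 299)
5^32 ≡ 118^2 = 13924 ≡ 170 (mod 299)
5^64 ≡ 170^2 = 28900 ≡ 196 (mod 299)
5^128 ≡ 196^2 = 38416 ≡ 144 (mod 299)
5^256 ≡ 144^2 = 20736 ≡ 105 (mod 299)
298 = 256 + 32 + 8 + 2 in binary powers of 2.
So 5^298 ≡ 105 · 170 · 131 · 25 ≡ 64 (mod 299).
Since 64 ≠ 1, base 5 is a Fermat witness: 299 is composite.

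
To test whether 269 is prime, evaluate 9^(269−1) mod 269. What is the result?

9^1 ≡ 9 (mod 269)
9^2 ≡ 9^2 = 81 ≡ 81 (mod 269)
9^4 ≡ 81^2 = 6561 ≡ 105 (mod 269)
9^8 ≡ 105^2 = 11025 ≡ 265 (mod 269)
9^16 ≡ 265^2 = 70225 ≡ 16 (mod 269)
9^32 ≡ 16^2 = 256 ≡ 256 (mod 269)
9^64 ≡ 256^2 = 65536 ≡ 169 (mod 269)
9^128 ≡ 169^2 = 28561 ≡ 47 (mod 269)
9^256 ≡ 47^2 = 2209 ≡ 57 (mod 269)
268 = 256 + 8 + 4 in binary powers of 2.
So 9^268 ≡ 57 · 265 · 105 ≡ 1 (mod 269).
Since the result is 1, base 9 gives no evidence that 269 is composite.

1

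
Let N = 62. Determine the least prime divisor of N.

62 is even: 2 divides it.

2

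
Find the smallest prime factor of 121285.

5

121285 is odd.
Digit sum 19, not divisible by 3.
Ends in 5: divisible by 5.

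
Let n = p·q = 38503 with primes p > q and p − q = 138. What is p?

277

Since p = q + 138, we have 38503 = q(q + 138), so q² + 138q − 38503 = 0.
Discriminant: 138² + 4·38503 = 19044 + 154012 = 173056; √173056 = 416.
q = (−138 + 416)/2 = 139, and p = q + 138 = 277.
Check: 139 · 277 = 38503.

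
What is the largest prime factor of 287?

41

287 = 7 · 41
41 is prime.
So 287 = 7 · 41; the largest prime factor is 41.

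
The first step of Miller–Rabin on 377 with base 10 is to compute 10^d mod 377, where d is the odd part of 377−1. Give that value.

108

377 − 1 = 376 = 2^3 · 47, so d = 47.
10^1 ≡ 10 (mod 377)
10^2 ≡ 10^2 = 100 ≡ 100 (mod 377)
10^4 ≡ 100^2 = 10000 ≡ 198 (mod 377)
10^8 ≡ 198^2 = 39204 ≡ 373 (mod 377)
10^16 ≡ 373^2 = 139129 ≡ 16 (mod 377)
10^32 ≡ 16^2 = 256 ≡ 256 (mod 377)
47 = 32 + 8 + 4 + 2 + 1 in binary powers of 2.
So 10^47 ≡ 256 · 373 · 198 · 100 · 10 ≡ 108 (mod 377).
Squaring chain: 108 → 354 → 152; never reaches −1, so base 10 is a Miller–Rabin witness that 377 is composite.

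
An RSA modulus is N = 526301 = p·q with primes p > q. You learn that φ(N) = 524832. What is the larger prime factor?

853

φ(n) = (p−1)(q−1) = n − (p+q) + 1, so p + q = 526301 − 524832 + 1 = 1470.
p and q are the roots of t² − 1470t + 526301 = 0.
Discriminant: 1470² − 4·526301 = 2160900 − 2105204 = 55696; √55696 = 236.
q = (1470 − 236)/2 = 617, p = (1470 + 236)/2 = 853.
Check: 617 · 853 = 526301.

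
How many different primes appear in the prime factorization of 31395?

31395 = 3 · 10465
10465 = 5 · 2093
2093 = 7 · 299
299 = 13 · 23
31395 = 3 · 5 · 7 · 13 · 23, which has 5 distinct prime factors.

5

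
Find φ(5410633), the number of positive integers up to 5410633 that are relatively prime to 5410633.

5318640

Factor: 5410633 = 167 · 179 · 181.
φ(5410633) = (167−1) · (179−1) · (181−1) = 166 · 178 · 180 = 5318640.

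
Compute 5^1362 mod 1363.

306

5^1 ≡ 5 (mod 1363)
5^2 ≡ 5^2 = 25 ≡ 25 (mod 1363)
5^4 ≡ 25^2 = 625 ≡ 625 (mod 1363)
5^8 ≡ 625^2 = 390625 ≡ 807 (mod 1363)
5^16 ≡ 807^2 = 651249 ≡ 1098 (mod 1363)
5^32 ≡ 1098^2 = 1205604 ≡ 712 (mod 1363)
5^64 ≡ 712^2 = 506944 ≡ 1271 (mod 1363)
5^128 ≡ 1271^2 = 1615441 ≡ 286 (mod 1363)
5^256 ≡ 286^2 = 81796 ≡ 16 (mod 1363)
5^512 ≡ 16^2 = 256 ≡ 256 (mod 1363)
5^1024 ≡ 256^2 = 65536 ≡ 112 (mod 1363)
1362 = 1024 + 256 + 64 + 16 + 2 in binary powers of 2.
So 5^1362 ≡ 112 · 16 · 1271 · 1098 · 25 ≡ 306 (mod 1363).
Since 306 ≠ 1, base 5 is a Fermat witness: 1363 is composite.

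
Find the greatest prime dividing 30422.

30422 = 2 · 15211
15211 = 7 · 2173
2173 = 41 · 53
53 is prime.
So 30422 = 2 · 7 · 41 · 53; the largest prime factor is 53.

53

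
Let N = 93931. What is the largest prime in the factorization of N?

93931 = 29 · 3239
3239 = 41 · 79
79 is prime.
So 93931 = 29 · 41 · 79; the largest prime factor is 79.

79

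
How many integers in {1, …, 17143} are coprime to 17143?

14040

Factor: 17143 = 7 · 31 · 79.
φ(17143) = (7−1) · (31−1) · (79−1) = 6 · 30 · 78 = 14040.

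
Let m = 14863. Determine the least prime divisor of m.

89

14863 is odd.
Digit sum 22, not divisible by 3.
Ends in 3: not divisible by 5.
7: 14863 = 7·2123 + 2
11: 14863 = 11·1351 + 2
13: 14863 = 13·1143 + 4
17: 14863 = 17·874 + 5
19: 14863 = 19·782 + 5
23: 14863 = 23·646 + 5
29: 14863 = 29·512 + 15
31: 14863 = 31·479 + 14
37: 14863 = 37·401 + 26
41: 14863 = 41·362 + 21
43: 14863 = 43·345 + 28
47: 14863 = 47·316 + 11
53: 14863 = 53·280 + 23
59: 14863 = 59·251 + 54
61: 14863 = 61·243 + 40
67: 14863 = 67·221 + 56
71: 14863 = 71·209 + 24
73: 14863 = 73·203 + 44
79: 14863 = 79·188 + 11
83: 14863 = 83·179 + 6
89: 14863 = 89·167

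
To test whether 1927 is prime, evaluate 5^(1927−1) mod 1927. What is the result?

5^1 ≡ 5 (mod 1927)
5^2 ≡ 5^2 = 25 ≡ 25 (mod 1927)
5^4 ≡ 25^2 = 625 ≡ 625 (mod 1927)
5^8 ≡ 625^2 = 390625 ≡ 1371 (mod 1927)
5^16 ≡ 1371^2 = 1879641 ≡ 816 (mod 1927)
5^32 ≡ 816^2 = 665856 ≡ 1041 (mod 1927)
5^64 ≡ 1041^2 = 1083681 ≡ 707 (mod 1927)
5^128 ≡ 707^2 = 499849 ≡ 756 (mod 1927)
5^256 ≡ 756^2 = 571536 ≡ 1144 (mod 1927)
5^512 ≡ 1144^2 = 1308736 ≡ 303 (mod 1927)
5^1024 ≡ 303^2 = 91809 ≡ 1240 (mod 1927)
1926 = 1024 + 512 + 256 + 128 + 4 + 2 in binary powers of 2.
So 5^1926 ≡ 1240 · 303 · 1144 · 756 · 625 · 25 ≡ 291 (mod 1927).
Since 291 ≠ 1, base 5 is a Fermat witness: 1927 is composite.

291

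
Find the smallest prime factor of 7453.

7453 is odd.
Digit sum 19, not divisible by 3.
Ends in 3: not divisible by 5.
7: 7453 = 7·1064 + 5
11: 7453 = 11·677 + 6
13: 7453 = 13·573 + 4
17: 7453 = 17·438 + 7
19: 7453 = 19·392 + 5
23: 7453 = 23·324 + 1
29: 7453 = 29·257

29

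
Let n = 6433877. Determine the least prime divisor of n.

6433877 is odd.
Digit sum 38, not divisible by 3.
Ends in 7: not divisible by 5.
7: 6433877 = 7·919125 + 2
11: 6433877 = 11·584897 + 10
13: 6433877 = 13·494913 + 8
17: 6433877 = 17·378463 + 6
19: 6433877 = 19·338625 + 2
23: 6433877 = 23·279733 + 18
29: 6433877 = 29·221857 + 24
31: 6433877 = 31·207544 + 13
37: 6433877 = 37·173888 + 21
41: 6433877 = 41·156923 + 34
43: 6433877 = 43·149625 + 2
47: 6433877 = 47·136891

47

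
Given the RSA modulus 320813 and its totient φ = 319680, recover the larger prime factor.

593

φ(n) = (p−1)(q−1) = n − (p+q) + 1, so p + q = 320813 − 319680 + 1 = 1134.
p and q are the roots of t² − 1134t + 320813 = 0.
Discriminant: 1134² − 4·320813 = 1285956 − 1283252 = 2704; √2704 = 52.
q = (1134 − 52)/2 = 541, p = (1134 + 52)/2 = 593.
Check: 541 · 593 = 320813.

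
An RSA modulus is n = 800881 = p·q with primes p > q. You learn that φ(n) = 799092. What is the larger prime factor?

φ(n) = (p−1)(q−1) = n − (p+q) + 1, so p + q = 800881 − 799092 + 1 = 1790.
p and q are the roots of t² − 1790t + 800881 = 0.
Discriminant: 1790² − 4·800881 = 3204100 − 3203524 = 576; √576 = 24.
q = (1790 − 24)/2 = 883, p = (1790 + 24)/2 = 907.
Check: 883 · 907 = 800881.

907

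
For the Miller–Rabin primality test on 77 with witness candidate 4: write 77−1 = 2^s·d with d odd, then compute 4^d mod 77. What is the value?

25

77 − 1 = 76 = 2^2 · 19, so d = 19.
4^1 ≡ 4 (mod 77)
4^2 ≡ 4^2 = 16 ≡ 16 (mod 77)
4^4 ≡ 16^2 = 256 ≡ 25 (mod 77)
4^8 ≡ 25^2 = 625 ≡ 9 (mod 77)
4^16 ≡ 9^2 = 81 ≡ 4 (mod 77)
19 = 16 + 2 + 1 in binary powers of 2.
So 4^19 ≡ 4 · 16 · 4 ≡ 25 (mod 77).
Squaring chain: 25 → 9; never reaches −1, so base 4 is a Miller–Rabin witness that 77 is composite.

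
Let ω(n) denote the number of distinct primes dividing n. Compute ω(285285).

6

285285 = 3 · 95095
95095 = 5 · 19019
19019 = 7 · 2717
2717 = 11 · 247
247 = 13 · 19
285285 = 3 · 5 · 7 · 11 · 13 · 19, which has 6 distinct prime factors.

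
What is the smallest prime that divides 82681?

82681 is odd.
Digit sum 25, not divisible by 3.
Ends in 1: not divisible by 5.
7: 82681 = 7·11811 + 4
11: 82681 = 11·7516 + 5
13: 82681 = 13·6360 + 1
17: 82681 = 17·4863 + 10
19: 82681 = 19·4351 + 12
23: 82681 = 23·3594 + 19
29: 82681 = 29·2851 + 2
31: 82681 = 31·2667 + 4
37: 82681 = 37·2234 + 23
41: 82681 = 41·2016 + 25
43: 82681 = 43·1922 + 35
47: 82681 = 47·1759 + 8
53: 82681 = 53·1560 + 1
59: 82681 = 59·1401 + 22
61: 82681 = 61·1355 + 26
67: 82681 = 67·1234 + 3
71: 82681 = 71·1164 + 37
73: 82681 = 73·1132 + 45
79: 82681 = 79·1046 + 47
83: 82681 = 83·996 + 13
89: 82681 = 89·929

89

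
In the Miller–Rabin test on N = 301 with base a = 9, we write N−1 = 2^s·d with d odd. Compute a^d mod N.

274

301 − 1 = 300 = 2^2 · 75, so d = 75.
9^1 ≡ 9 (mod 301)
9^2 ≡ 9^2 = 81 ≡ 81 (mod 301)
9^4 ≡ 81^2 = 6561 ≡ 240 (mod 301)
9^8 ≡ 240^2 = 57600 ≡ 109 (mod 301)
9^16 ≡ 109^2 = 11881 ≡ 142 (mod 301)
9^32 ≡ 142^2 = 20164 ≡ 298 (mod 301)
9^64 ≡ 298^2 = 88804 ≡ 9 (mod 301)
75 = 64 + 8 + 2 + 1 in binary powers of 2.
So 9^75 ≡ 9 · 109 · 81 · 9 ≡ 274 (mod 301).
Squaring chain: 274 → 127; never reaches −1, so base 9 is a Miller–Rabin witness that 301 is composite.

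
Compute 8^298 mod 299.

77

8^1 ≡ 8 (mod 299)
8^2 ≡ 8^2 = 64 ≡ 64 (mod 299)
8^4 ≡ 64^2 = 4096 ≡ 209 (mod 299)
8^8 ≡ 209^2 = 43681 ≡ 27 (mod 299)
8^16 ≡ 27^2 = 729 ≡ 131 (mod 299)
8^32 ≡ 131^2 = 17161 ≡ 118 (mod 299)
8^64 ≡ 118^2 = 13924 ≡ 170 (mod 299)
8^128 ≡ 170^2 = 28900 ≡ 196 (mod 299)
8^256 ≡ 196^2 = 38416 ≡ 144 (mod 299)
298 = 256 + 32 + 8 + 2 in binary powers of 2.
So 8^298 ≡ 144 · 118 · 27 · 64 ≡ 77 (mod 299).
Since 77 ≠ 1, base 8 is a Fermat witness: 299 is composite.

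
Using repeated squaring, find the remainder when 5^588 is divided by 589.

125

5^1 ≡ 5 (mod 589)
5^2 ≡ 5^2 = 25 ≡ 25 (mod 589)
5^4 ≡ 25^2 = 625 ≡ 36 (mod 589)
5^8 ≡ 36^2 = 1296 ≡ 118 (mod 589)
5^16 ≡ 118^2 = 13924 ≡ 377 (mod 589)
5^32 ≡ 377^2 = 142129 ≡ 180 (mod 589)
5^64 ≡ 180^2 = 32400 ≡ 5 (mod 589)
5^128 ≡ 5^2 = 25 ≡ 25 (mod 589)
5^256 ≡ 25^2 = 625 ≡ 36 (mod 589)
5^512 ≡ 36^2 = 1296 ≡ 118 (mod 589)
588 = 512 + 64 + 8 + 4 in binary powers of 2.
So 5^588 ≡ 118 · 5 · 118 · 36 ≡ 125 (mod 589).
Since 125 ≠ 1, base 5 is a Fermat witness: 589 is composite.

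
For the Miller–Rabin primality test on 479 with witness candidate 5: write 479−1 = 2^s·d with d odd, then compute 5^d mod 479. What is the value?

479 − 1 = 478 = 2^1 · 239, so d = 239.
5^1 ≡ 5 (mod 479)
5^2 ≡ 5^2 = 25 ≡ 25 (mod 479)
5^4 ≡ 25^2 = 625 ≡ 146 (mod 479)
5^8 ≡ 146^2 = 21316 ≡ 240 (mod 479)
5^16 ≡ 240^2 = 57600 ≡ 120 (mod 479)
5^32 ≡ 120^2 = 14400 ≡ 30 (mod 479)
5^64 ≡ 30^2 = 900 ≡ 421 (mod 479)
5^128 ≡ 421^2 = 177241 ≡ 11 (mod 479)
239 = 128 + 64 + 32 + 8 + 4 + 2 + 1 in binary powers of 2.
So 5^239 ≡ 11 · 421 · 30 · 240 · 146 · 25 · 5 ≡ 1 (mod 479).
Since 5^d ≡ 1 (mod 479), base 5 does not prove 479 composite.

1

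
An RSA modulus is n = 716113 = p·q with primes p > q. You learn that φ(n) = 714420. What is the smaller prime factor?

φ(n) = (p−1)(q−1) = n − (p+q) + 1, so p + q = 716113 − 714420 + 1 = 1694.
p and q are the roots of t² − 1694t + 716113 = 0.
Discriminant: 1694² − 4·716113 = 2869636 − 2864452 = 5184; √5184 = 72.
q = (1694 − 72)/2 = 811, p = (1694 + 72)/2 = 883.
Check: 811 · 883 = 716113.

811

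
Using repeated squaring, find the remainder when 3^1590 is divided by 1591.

322

3^1 ≡ 3 (mod 1591)
3^2 ≡ 3^2 = 9 ≡ 9 (mod 1591)
3^4 ≡ 9^2 = 81 ≡ 81 (mod 1591)
3^8 ≡ 81^2 = 6561 ≡ 197 (mod 1591)
3^16 ≡ 197^2 = 38809 ≡ 625 (mod 1591)
3^32 ≡ 625^2 = 390625 ≡ 830 (mod 1591)
3^64 ≡ 830^2 = 688900 ≡ 1588 (mod 1591)
3^128 ≡ 1588^2 = 2521744 ≡ 9 (mod 1591)
3^256 ≡ 9^2 = 81 ≡ 81 (mod 1591)
3^512 ≡ 81^2 = 6561 ≡ 197 (mod 1591)
3^1024 ≡ 197^2 = 38809 ≡ 625 (mod 1591)
1590 = 1024 + 512 + 32 + 16 + 4 + 2 in binary powers of 2.
So 3^1590 ≡ 625 · 197 · 830 · 625 · 81 · 9 ≡ 322 (mod 1591).
Since 322 ≠ 1, base 3 is a Fermat witness: 1591 is composite.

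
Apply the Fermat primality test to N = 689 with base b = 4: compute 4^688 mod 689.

490

4^1 ≡ 4 (mod 689)
4^2 ≡ 4^2 = 16 ≡ 16 (mod 689)
4^4 ≡ 16^2 = 256 ≡ 256 (mod 689)
4^8 ≡ 256^2 = 65536 ≡ 81 (mod 689)
4^16 ≡ 81^2 = 6561 ≡ 360 (mod 689)
4^32 ≡ 360^2 = 129600 ≡ 68 (mod 689)
4^64 ≡ 68^2 = 4624 ≡ 490 (mod 689)
4^128 ≡ 490^2 = 240100 ≡ 328 (mod 689)
4^256 ≡ 328^2 = 107584 ≡ 100 (mod 689)
4^512 ≡ 100^2 = 10000 ≡ 354 (mod 689)
688 = 512 + 128 + 32 + 16 in binary powers of 2.
So 4^688 ≡ 354 · 328 · 68 · 360 ≡ 490 (mod 689).
Since 490 ≠ 1, base 4 is a Fermat witness: 689 is composite.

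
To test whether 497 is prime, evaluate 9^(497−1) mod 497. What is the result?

219

9^1 ≡ 9 (mod 497)
9^2 ≡ 9^2 = 81 ≡ 81 (mod 497)
9^4 ≡ 81^2 = 6561 ≡ 100 (mod 497)
9^8 ≡ 100^2 = 10000 ≡ 60 (mod 497)
9^16 ≡ 60^2 = 3600 ≡ 121 (mod 497)
9^32 ≡ 121^2 = 14641 ≡ 228 (mod 497)
9^64 ≡ 228^2 = 51984 ≡ 296 (mod 497)
9^128 ≡ 296^2 = 87616 ≡ 144 (mod 497)
9^256 ≡ 144^2 = 20736 ≡ 359 (mod 497)
496 = 256 + 128 + 64 + 32 + 16 in binary powers of 2.
So 9^496 ≡ 359 · 144 · 296 · 228 · 121 ≡ 219 (mod 497).
Since 219 ≠ 1, base 9 is a Fermat witness: 497 is composite.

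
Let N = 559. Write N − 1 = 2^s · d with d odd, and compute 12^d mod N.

559 − 1 = 558 = 2^1 · 279, so d = 279.
12^1 ≡ 12 (mod 559)
12^2 ≡ 12^2 = 144 ≡ 144 (mod 559)
12^4 ≡ 144^2 = 20736 ≡ 53 (mod 559)
12^8 ≡ 53^2 = 2809 ≡ 14 (mod 559)
12^16 ≡ 14^2 = 196 ≡ 196 (mod 559)
12^32 ≡ 196^2 = 38416 ≡ 404 (mod 559)
12^64 ≡ 404^2 = 163216 ≡ 547 (mod 559)
12^128 ≡ 547^2 = 299209 ≡ 144 (mod 559)
12^256 ≡ 144^2 = 20736 ≡ 53 (mod 559)
279 = 256 + 16 + 4 + 2 + 1 in binary powers of 2.
So 12^279 ≡ 53 · 196 · 53 · 144 · 12 ≡ 194 (mod 559).
Squaring chain: 194; never reaches −1, so base 12 is a Miller–Rabin witness that 559 is composite.

194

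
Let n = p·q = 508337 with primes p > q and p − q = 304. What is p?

881

Since p = q + 304, we have 508337 = q(q + 304), so q² + 304q − 508337 = 0.
Discriminant: 304² + 4·508337 = 92416 + 2033348 = 2125764; √2125764 = 1458.
q = (−304 + 1458)/2 = 577, and p = q + 304 = 881.
Check: 577 · 881 = 508337.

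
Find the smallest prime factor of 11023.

73

11023 is odd.
Digit sum 7, not divisible by 3.
Ends in 3: not divisible by 5.
7: 11023 = 7·1574 + 5
11: 11023 = 11·1002 + 1
13: 11023 = 13·847 + 12
17: 11023 = 17·648 + 7
19: 11023 = 19·580 + 3
23: 11023 = 23·479 + 6
29: 11023 = 29·380 + 3
31: 11023 = 31·355 + 18
37: 11023 = 37·297 + 34
41: 11023 = 41·268 + 35
43: 11023 = 43·256 + 15
47: 11023 = 47·234 + 25
53: 11023 = 53·207 + 52
59: 11023 = 59·186 + 49
61: 11023 = 61·180 + 43
67: 11023 = 67·164 + 35
71: 11023 = 71·155 + 18
73: 11023 = 73·151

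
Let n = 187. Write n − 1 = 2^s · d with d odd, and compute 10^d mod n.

187 − 1 = 186 = 2^1 · 93, so d = 93.
10^1 ≡ 10 (mod 187)
10^2 ≡ 10^2 = 100 ≡ 100 (mod 187)
10^4 ≡ 100^2 = 10000 ≡ 89 (mod 187)
10^8 ≡ 89^2 = 7921 ≡ 67 (mod 187)
10^16 ≡ 67^2 = 4489 ≡ 1 (mod 187)
10^32 ≡ 1^2 = 1 ≡ 1 (mod 187)
10^64 ≡ 1^2 = 1 ≡ 1 (mod 187)
93 = 64 + 16 + 8 + 4 + 1 in binary powers of 2.
So 10^93 ≡ 1 · 1 · 67 · 89 · 10 ≡ 164 (mod 187).
Squaring chain: 164; never reaches −1, so base 10 is a Miller–Rabin witness that 187 is composite.

164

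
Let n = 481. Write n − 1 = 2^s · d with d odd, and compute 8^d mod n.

31

481 − 1 = 480 = 2^5 · 15, so d = 15.
8^1 ≡ 8 (mod 481)
8^2 ≡ 8^2 = 64 ≡ 64 (mod 481)
8^4 ≡ 64^2 = 4096 ≡ 248 (mod 481)
8^8 ≡ 248^2 = 61504 ≡ 417 (mod 481)
15 = 8 + 4 + 2 + 1 in binary powers of 2.
So 8^15 ≡ 417 · 248 · 64 · 8 ≡ 31 (mod 481).
Squaring chain: 31 → 480 → 1 → 1 → 1; reaches −1, so base 8 does not prove 481 composite.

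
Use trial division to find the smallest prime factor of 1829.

1829 is odd.
Digit sum 20, not divisible by 3.
Ends in 9: not divisible by 5.
7: 1829 = 7·261 + 2
11: 1829 = 11·166 + 3
13: 1829 = 13·140 + 9
17: 1829 = 17·107 + 10
19: 1829 = 19·96 + 5
23: 1829 = 23·79 + 12
29: 1829 = 29·63 + 2
31: 1829 = 31·59

31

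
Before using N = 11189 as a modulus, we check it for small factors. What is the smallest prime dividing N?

11189 is odd.
Digit sum 20, not divisible by 3.
Ends in 9: not divisible by 5.
7: 11189 = 7·1598 + 3
11: 11189 = 11·1017 + 2
13: 11189 = 13·860 + 9
17: 11189 = 17·658 + 3
19: 11189 = 19·588 + 17
23: 11189 = 23·486 + 11
29: 11189 = 29·385 + 24
31: 11189 = 31·360 + 29
37: 11189 = 37·302 + 15
41: 11189 = 41·272 + 37
43: 11189 = 43·260 + 9
47: 11189 = 47·238 + 3
53: 11189 = 53·211 + 6
59: 11189 = 59·189 + 38
61: 11189 = 61·183 + 26
67: 11189 = 67·167

67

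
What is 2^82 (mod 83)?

1

2^1 ≡ 2 (mod 83)
2^2 ≡ 2^2 = 4 ≡ 4 (mod 83)
2^4 ≡ 4^2 = 16 ≡ 16 (mod 83)
2^8 ≡ 16^2 = 256 ≡ 7 (mod 83)
2^16 ≡ 7^2 = 49 ≡ 49 (mod 83)
2^32 ≡ 49^2 = 2401 ≡ 77 (mod 83)
2^64 ≡ 77^2 = 5929 ≡ 36 (mod 83)
82 = 64 + 16 + 2 in binary powers of 2.
So 2^82 ≡ 36 · 49 · 4 ≡ 1 (mod 83).
Since the result is 1, base 2 gives no evidence that 83 is composite.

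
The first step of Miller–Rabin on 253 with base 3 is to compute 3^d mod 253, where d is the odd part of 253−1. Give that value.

253 − 1 = 252 = 2^2 · 63, so d = 63.
3^1 ≡ 3 (mod 253)
3^2 ≡ 3^2 = 9 ≡ 9 (mod 253)
3^4 ≡ 9^2 = 81 ≡ 81 (mod 253)
3^8 ≡ 81^2 = 6561 ≡ 236 (mod 253)
3^16 ≡ 236^2 = 55696 ≡ 36 (mod 253)
3^32 ≡ 36^2 = 1296 ≡ 31 (mod 253)
63 = 32 + 16 + 8 + 4 + 2 + 1 in binary powers of 2.
So 3^63 ≡ 31 · 36 · 236 · 81 · 9 · 3 ≡ 236 (mod 253).
Squaring chain: 236 → 36; never reaches −1, so base 3 is a Miller–Rabin witness that 253 is composite.

236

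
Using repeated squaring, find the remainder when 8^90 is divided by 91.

64

8^1 ≡ 8 (mod 91)
8^2 ≡ 8^2 = 64 ≡ 64 (mod 91)
8^4 ≡ 64^2 = 4096 ≡ 1 (mod 91)
8^8 ≡ 1^2 = 1 ≡ 1 (mod 91)
8^16 ≡ 1^2 = 1 ≡ 1 (mod 91)
8^32 ≡ 1^2 = 1 ≡ 1 (mod 91)
8^64 ≡ 1^2 = 1 ≡ 1 (mod 91)
90 = 64 + 16 + 8 + 2 in binary powers of 2.
So 8^90 ≡ 1 · 1 · 1 · 64 ≡ 64 (mod 91).
Since 64 ≠ 1, base 8 is a Fermat witness: 91 is composite.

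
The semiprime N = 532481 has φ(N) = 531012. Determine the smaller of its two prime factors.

647

φ(n) = (p−1)(q−1) = n − (p+q) + 1, so p + q = 532481 − 531012 + 1 = 1470.
p and q are the roots of t² − 1470t + 532481 = 0.
Discriminant: 1470² − 4·532481 = 2160900 − 2129924 = 30976; √30976 = 176.
q = (1470 − 176)/2 = 647, p = (1470 + 176)/2 = 823.
Check: 647 · 823 = 532481.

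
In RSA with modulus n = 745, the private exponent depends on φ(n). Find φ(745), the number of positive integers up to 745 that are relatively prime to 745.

Factor: 745 = 5 · 149.
φ(745) = (5−1) · (149−1) = 4 · 148 = 592.

592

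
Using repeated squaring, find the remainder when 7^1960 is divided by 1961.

1255

7^1 ≡ 7 (mod 1961)
7^2 ≡ 7^2 = 49 ≡ 49 (mod 1961)
7^4 ≡ 49^2 = 2401 ≡ 440 (mod 1961)
7^8 ≡ 440^2 = 193600 ≡ 1422 (mod 1961)
7^16 ≡ 1422^2 = 2022084 ≡ 293 (mod 1961)
7^32 ≡ 293^2 = 85849 ≡ 1526 (mod 1961)
7^64 ≡ 1526^2 = 2328676 ≡ 969 (mod 1961)
7^128 ≡ 969^2 = 938961 ≡ 1603 (mod 1961)
7^256 ≡ 1603^2 = 2569609 ≡ 699 (mod 1961)
7^512 ≡ 699^2 = 488601 ≡ 312 (mod 1961)
7^1024 ≡ 312^2 = 97344 ≡ 1255 (mod 1961)
1960 = 1024 + 512 + 256 + 128 + 32 + 8 in binary powers of 2.
So 7^1960 ≡ 1255 · 312 · 699 · 1603 · 1526 · 1422 ≡ 1255 (mod 1961).
Since 1255 ≠ 1, base 7 is a Fermat witness: 1961 is composite.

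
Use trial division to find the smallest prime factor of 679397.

23

679397 is odd.
Digit sum 41, not divisible by 3.
Ends in 7: not divisible by 5.
7: 679397 = 7·97056 + 5
11: 679397 = 11·61763 + 4
13: 679397 = 13·52261 + 4
17: 679397 = 17·39964 + 9
19: 679397 = 19·35757 + 14
23: 679397 = 23·29539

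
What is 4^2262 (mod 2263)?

1597

4^1 ≡ 4 (mod 2263)
4^2 ≡ 4^2 = 16 ≡ 16 (mod 2263)
4^4 ≡ 16^2 = 256 ≡ 256 (mod 2263)
4^8 ≡ 256^2 = 65536 ≡ 2172 (mod 2263)
4^16 ≡ 2172^2 = 4717584 ≡ 1492 (mod 2263)
4^32 ≡ 1492^2 = 2226064 ≡ 1535 (mod 2263)
4^64 ≡ 1535^2 = 2356225 ≡ 442 (mod 2263)
4^128 ≡ 442^2 = 195364 ≡ 746 (mod 2263)
4^256 ≡ 746^2 = 556516 ≡ 2081 (mod 2263)
4^512 ≡ 2081^2 = 4330561 ≡ 1442 (mod 2263)
4^1024 ≡ 1442^2 = 2079364 ≡ 1930 (mod 2263)
4^2048 ≡ 1930^2 = 3724900 ≡ 2 (mod 2263)
2262 = 2048 + 128 + 64 + 16 + 4 + 2 in binary powers of 2.
So 4^2262 ≡ 2 · 746 · 442 · 1492 · 256 · 16 ≡ 1597 (mod 2263).
Since 1597 ≠ 1, base 4 is a Fermat witness: 2263 is composite.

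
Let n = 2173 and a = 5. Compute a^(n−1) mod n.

1369

5^1 ≡ 5 (mod 2173)
5^2 ≡ 5^2 = 25 ≡ 25 (mod 2173)
5^4 ≡ 25^2 = 625 ≡ 625 (mod 2173)
5^8 ≡ 625^2 = 390625 ≡ 1658 (mod 2173)
5^16 ≡ 1658^2 = 2748964 ≡ 119 (mod 2173)
5^32 ≡ 119^2 = 14161 ≡ 1123 (mod 2173)
5^64 ≡ 1123^2 = 1261129 ≡ 789 (mod 2173)
5^128 ≡ 789^2 = 622521 ≡ 1043 (mod 2173)
5^256 ≡ 1043^2 = 1087849 ≡ 1349 (mod 2173)
5^512 ≡ 1349^2 = 1819801 ≡ 1000 (mod 2173)
5^1024 ≡ 1000^2 = 1000000 ≡ 420 (mod 2173)
5^2048 ≡ 420^2 = 176400 ≡ 387 (mod 2173)
2172 = 2048 + 64 + 32 + 16 + 8 + 4 in binary powers of 2.
So 5^2172 ≡ 387 · 789 · 1123 · 119 · 1658 · 625 ≡ 1369 (mod 2173).
Since 1369 ≠ 1, base 5 is a Fermat witness: 2173 is composite.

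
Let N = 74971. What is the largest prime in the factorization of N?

79

74971 = 13 · 5767
5767 = 73 · 79
79 is prime.
So 74971 = 13 · 73 · 79; the largest prime factor is 79.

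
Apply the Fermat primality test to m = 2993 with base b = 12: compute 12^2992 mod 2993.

1902

12^1 ≡ 12 (mod 2993)
12^2 ≡ 12^2 = 144 ≡ 144 (mod 2993)
12^4 ≡ 144^2 = 20736 ≡ 2778 (mod 2993)
12^8 ≡ 2778^2 = 7717284 ≡ 1330 (mod 2993)
12^16 ≡ 1330^2 = 1768900 ≡ 37 (mod 2993)
12^32 ≡ 37^2 = 1369 ≡ 1369 (mod 2993)
12^64 ≡ 1369^2 = 1874161 ≡ 543 (mod 2993)
12^128 ≡ 543^2 = 294849 ≡ 1535 (mod 2993)
12^256 ≡ 1535^2 = 2356225 ≡ 734 (mod 2993)
12^512 ≡ 734^2 = 538756 ≡ 16 (mod 2993)
12^1024 ≡ 16^2 = 256 ≡ 256 (mod 2993)
12^2048 ≡ 256^2 = 65536 ≡ 2683 (mod 2993)
2992 = 2048 + 512 + 256 + 128 + 32 + 16 in binary powers of 2.
So 12^2992 ≡ 2683 · 16 · 734 · 1535 · 1369 · 37 ≡ 1902 (mod 2993).
Since 1902 ≠ 1, base 12 is a Fermat witness: 2993 is composite.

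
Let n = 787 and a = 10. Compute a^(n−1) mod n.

10^1 ≡ 10 (mod 787)
10^2 ≡ 10^2 = 100 ≡ 100 (mod 787)
10^4 ≡ 100^2 = 10000 ≡ 556 (mod 787)
10^8 ≡ 556^2 = 309136 ≡ 632 (mod 787)
10^16 ≡ 632^2 = 399424 ≡ 415 (mod 787)
10^32 ≡ 415^2 = 172225 ≡ 659 (mod 787)
10^64 ≡ 659^2 = 434281 ≡ 644 (mod 787)
10^128 ≡ 644^2 = 414736 ≡ 774 (mod 787)
10^256 ≡ 774^2 = 599076 ≡ 169 (mod 787)
10^512 ≡ 169^2 = 28561 ≡ 229 (mod 787)
786 = 512 + 256 + 16 + 2 in binary powers of 2.
So 10^786 ≡ 229 · 169 · 415 · 100 ≡ 1 (mod 787).
Since the result is 1, base 10 gives no evidence that 787 is composite.

1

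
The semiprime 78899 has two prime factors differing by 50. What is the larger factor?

307

Since p = q + 50, we have 78899 = q(q + 50), so q² + 50q − 78899 = 0.
Discriminant: 50² + 4·78899 = 2500 + 315596 = 318096; √318096 = 564.
q = (−50 + 564)/2 = 257, and p = q + 50 = 307.
Check: 257 · 307 = 78899.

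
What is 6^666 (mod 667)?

81

6^1 ≡ 6 (mod 667)
6^2 ≡ 6^2 = 36 ≡ 36 (mod 667)
6^4 ≡ 36^2 = 1296 ≡ 629 (mod 667)
6^8 ≡ 629^2 = 395641 ≡ 110 (mod 667)
6^16 ≡ 110^2 = 12100 ≡ 94 (mod 667)
6^32 ≡ 94^2 = 8836 ≡ 165 (mod 667)
6^64 ≡ 165^2 = 27225 ≡ 545 (mod 667)
6^128 ≡ 545^2 = 297025 ≡ 210 (mod 667)
6^256 ≡ 210^2 = 44100 ≡ 78 (mod 667)
6^512 ≡ 78^2 = 6084 ≡ 81 (mod 667)
666 = 512 + 128 + 16 + 8 + 2 in binary powers of 2.
So 6^666 ≡ 81 · 210 · 94 · 110 · 36 ≡ 81 (mod 667).
Since 81 ≠ 1, base 6 is a Fermat witness: 667 is composite.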